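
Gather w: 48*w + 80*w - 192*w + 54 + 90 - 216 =-64*w - 72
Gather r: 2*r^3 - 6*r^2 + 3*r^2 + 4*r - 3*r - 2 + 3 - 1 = 2*r^3 - 3*r^2 + r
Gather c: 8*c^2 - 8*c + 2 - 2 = 8*c^2 - 8*c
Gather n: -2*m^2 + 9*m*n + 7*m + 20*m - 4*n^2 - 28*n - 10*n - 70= -2*m^2 + 27*m - 4*n^2 + n*(9*m - 38) - 70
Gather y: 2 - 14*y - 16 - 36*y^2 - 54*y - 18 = -36*y^2 - 68*y - 32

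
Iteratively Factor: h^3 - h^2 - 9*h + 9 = (h + 3)*(h^2 - 4*h + 3) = (h - 3)*(h + 3)*(h - 1)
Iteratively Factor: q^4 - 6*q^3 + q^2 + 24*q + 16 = (q - 4)*(q^3 - 2*q^2 - 7*q - 4) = (q - 4)^2*(q^2 + 2*q + 1) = (q - 4)^2*(q + 1)*(q + 1)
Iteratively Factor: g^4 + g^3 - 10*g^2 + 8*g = (g + 4)*(g^3 - 3*g^2 + 2*g) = (g - 1)*(g + 4)*(g^2 - 2*g) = g*(g - 1)*(g + 4)*(g - 2)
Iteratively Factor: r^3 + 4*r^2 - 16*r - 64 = (r + 4)*(r^2 - 16) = (r - 4)*(r + 4)*(r + 4)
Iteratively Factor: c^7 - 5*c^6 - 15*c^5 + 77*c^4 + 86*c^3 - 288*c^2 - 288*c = (c - 4)*(c^6 - c^5 - 19*c^4 + c^3 + 90*c^2 + 72*c) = (c - 4)*(c + 3)*(c^5 - 4*c^4 - 7*c^3 + 22*c^2 + 24*c) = (c - 4)*(c + 1)*(c + 3)*(c^4 - 5*c^3 - 2*c^2 + 24*c) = c*(c - 4)*(c + 1)*(c + 3)*(c^3 - 5*c^2 - 2*c + 24) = c*(c - 4)*(c + 1)*(c + 2)*(c + 3)*(c^2 - 7*c + 12) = c*(c - 4)^2*(c + 1)*(c + 2)*(c + 3)*(c - 3)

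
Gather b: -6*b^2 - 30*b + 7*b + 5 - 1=-6*b^2 - 23*b + 4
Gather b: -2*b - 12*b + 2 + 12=14 - 14*b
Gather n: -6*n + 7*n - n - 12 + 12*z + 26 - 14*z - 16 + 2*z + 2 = 0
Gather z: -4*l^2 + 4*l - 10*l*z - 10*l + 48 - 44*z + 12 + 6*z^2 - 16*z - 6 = -4*l^2 - 6*l + 6*z^2 + z*(-10*l - 60) + 54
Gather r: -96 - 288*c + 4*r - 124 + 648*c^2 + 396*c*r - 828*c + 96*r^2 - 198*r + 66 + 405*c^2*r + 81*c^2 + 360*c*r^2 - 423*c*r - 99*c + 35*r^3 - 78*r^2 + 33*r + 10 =729*c^2 - 1215*c + 35*r^3 + r^2*(360*c + 18) + r*(405*c^2 - 27*c - 161) - 144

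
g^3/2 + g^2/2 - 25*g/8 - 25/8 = (g/2 + 1/2)*(g - 5/2)*(g + 5/2)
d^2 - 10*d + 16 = (d - 8)*(d - 2)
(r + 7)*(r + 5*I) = r^2 + 7*r + 5*I*r + 35*I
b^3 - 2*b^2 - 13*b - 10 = (b - 5)*(b + 1)*(b + 2)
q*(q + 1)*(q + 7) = q^3 + 8*q^2 + 7*q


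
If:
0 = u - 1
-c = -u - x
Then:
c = x + 1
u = 1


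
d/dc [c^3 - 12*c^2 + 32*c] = 3*c^2 - 24*c + 32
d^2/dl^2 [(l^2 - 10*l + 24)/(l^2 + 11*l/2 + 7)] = 8*(-31*l^3 + 102*l^2 + 1212*l + 1984)/(8*l^6 + 132*l^5 + 894*l^4 + 3179*l^3 + 6258*l^2 + 6468*l + 2744)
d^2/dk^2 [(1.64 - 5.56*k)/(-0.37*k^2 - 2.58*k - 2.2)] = ((0.74*k + 2.58)*(1.48*k + 5.16)*(5.56*k - 1.64) - (12.3432*k + 27.476)*(0.37*k^2 + 2.58*k + 2.2))/(0.37*k^2 + 2.58*k + 2.2)^3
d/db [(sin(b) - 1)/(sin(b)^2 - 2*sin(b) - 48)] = (2*sin(b) + cos(b)^2 - 51)*cos(b)/((sin(b) - 8)^2*(sin(b) + 6)^2)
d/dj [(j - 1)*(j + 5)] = 2*j + 4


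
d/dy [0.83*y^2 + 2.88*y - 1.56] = 1.66*y + 2.88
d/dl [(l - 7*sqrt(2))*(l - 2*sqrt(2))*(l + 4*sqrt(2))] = 3*l^2 - 10*sqrt(2)*l - 44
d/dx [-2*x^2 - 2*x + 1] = -4*x - 2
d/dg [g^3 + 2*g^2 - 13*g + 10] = 3*g^2 + 4*g - 13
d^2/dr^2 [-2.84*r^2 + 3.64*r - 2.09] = -5.68000000000000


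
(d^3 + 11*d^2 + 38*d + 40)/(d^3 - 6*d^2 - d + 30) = (d^2 + 9*d + 20)/(d^2 - 8*d + 15)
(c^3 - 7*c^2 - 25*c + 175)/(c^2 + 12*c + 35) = (c^2 - 12*c + 35)/(c + 7)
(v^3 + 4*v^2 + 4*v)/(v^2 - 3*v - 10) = v*(v + 2)/(v - 5)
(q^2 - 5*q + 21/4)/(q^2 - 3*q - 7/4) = (2*q - 3)/(2*q + 1)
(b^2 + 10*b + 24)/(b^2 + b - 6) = (b^2 + 10*b + 24)/(b^2 + b - 6)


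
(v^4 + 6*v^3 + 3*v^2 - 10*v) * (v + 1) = v^5 + 7*v^4 + 9*v^3 - 7*v^2 - 10*v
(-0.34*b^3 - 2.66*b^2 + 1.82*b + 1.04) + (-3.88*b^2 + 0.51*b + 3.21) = -0.34*b^3 - 6.54*b^2 + 2.33*b + 4.25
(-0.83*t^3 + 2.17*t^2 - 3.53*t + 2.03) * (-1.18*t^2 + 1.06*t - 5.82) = 0.9794*t^5 - 3.4404*t^4 + 11.2962*t^3 - 18.7666*t^2 + 22.6964*t - 11.8146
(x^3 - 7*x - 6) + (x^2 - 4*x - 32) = x^3 + x^2 - 11*x - 38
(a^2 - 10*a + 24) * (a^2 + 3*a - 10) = a^4 - 7*a^3 - 16*a^2 + 172*a - 240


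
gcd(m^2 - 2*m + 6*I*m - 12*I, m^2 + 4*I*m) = 1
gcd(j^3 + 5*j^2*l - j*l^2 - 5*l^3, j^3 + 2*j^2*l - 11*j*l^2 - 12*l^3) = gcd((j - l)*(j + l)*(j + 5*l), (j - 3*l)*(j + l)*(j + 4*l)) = j + l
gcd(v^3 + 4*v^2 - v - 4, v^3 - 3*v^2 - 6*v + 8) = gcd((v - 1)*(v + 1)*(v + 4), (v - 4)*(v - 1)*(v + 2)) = v - 1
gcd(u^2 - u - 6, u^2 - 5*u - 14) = u + 2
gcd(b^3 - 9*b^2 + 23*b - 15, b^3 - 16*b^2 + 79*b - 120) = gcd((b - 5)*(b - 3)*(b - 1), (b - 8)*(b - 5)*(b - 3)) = b^2 - 8*b + 15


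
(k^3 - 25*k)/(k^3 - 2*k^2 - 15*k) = (k + 5)/(k + 3)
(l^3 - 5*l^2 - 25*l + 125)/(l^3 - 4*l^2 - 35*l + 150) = (l + 5)/(l + 6)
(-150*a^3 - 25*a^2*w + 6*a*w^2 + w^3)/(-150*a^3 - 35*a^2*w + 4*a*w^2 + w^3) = (-30*a^2 + a*w + w^2)/(-30*a^2 - a*w + w^2)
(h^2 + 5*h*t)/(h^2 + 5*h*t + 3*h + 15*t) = h/(h + 3)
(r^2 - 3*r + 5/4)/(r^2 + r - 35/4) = (2*r - 1)/(2*r + 7)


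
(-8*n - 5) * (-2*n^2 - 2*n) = 16*n^3 + 26*n^2 + 10*n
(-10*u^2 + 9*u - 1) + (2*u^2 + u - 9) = -8*u^2 + 10*u - 10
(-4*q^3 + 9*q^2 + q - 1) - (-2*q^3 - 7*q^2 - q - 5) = -2*q^3 + 16*q^2 + 2*q + 4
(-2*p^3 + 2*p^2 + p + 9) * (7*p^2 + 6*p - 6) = -14*p^5 + 2*p^4 + 31*p^3 + 57*p^2 + 48*p - 54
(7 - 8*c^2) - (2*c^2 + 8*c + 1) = -10*c^2 - 8*c + 6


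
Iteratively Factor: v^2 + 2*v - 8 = (v + 4)*(v - 2)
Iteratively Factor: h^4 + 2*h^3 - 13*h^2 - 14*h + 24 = (h - 3)*(h^3 + 5*h^2 + 2*h - 8) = (h - 3)*(h + 4)*(h^2 + h - 2) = (h - 3)*(h - 1)*(h + 4)*(h + 2)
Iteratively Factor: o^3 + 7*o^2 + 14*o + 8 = (o + 1)*(o^2 + 6*o + 8) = (o + 1)*(o + 4)*(o + 2)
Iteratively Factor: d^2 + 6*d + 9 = (d + 3)*(d + 3)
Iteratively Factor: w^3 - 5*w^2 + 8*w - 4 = (w - 2)*(w^2 - 3*w + 2) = (w - 2)^2*(w - 1)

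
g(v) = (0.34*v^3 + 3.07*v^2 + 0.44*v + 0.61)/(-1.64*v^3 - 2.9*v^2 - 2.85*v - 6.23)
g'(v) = (1.02*v^2 + 6.14*v + 0.44)/(-1.64*v^3 - 2.9*v^2 - 2.85*v - 6.23) + (4.92*v^2 + 5.8*v + 2.85)*(0.34*v^3 + 3.07*v^2 + 0.44*v + 0.61)/(-1.64*v^3 - 2.9*v^2 - 2.85*v - 6.23)^2 = (2.22044604925031e-16*v^5 + 4.0488*v^4 - 0.494799999999998*v^3 - 10.8269*v^2 - 34.7142*v - 1.0027)/(2.6896*v^6 + 9.512*v^5 + 17.758*v^4 + 36.9644*v^3 + 44.2565*v^2 + 35.511*v + 38.8129)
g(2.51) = -0.46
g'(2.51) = -0.00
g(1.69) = -0.43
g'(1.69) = -0.08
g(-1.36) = -1.35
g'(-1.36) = 3.20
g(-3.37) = 0.63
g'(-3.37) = 0.48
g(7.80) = -0.36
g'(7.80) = 0.01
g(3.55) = -0.44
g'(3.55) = 0.02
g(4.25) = -0.43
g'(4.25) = 0.02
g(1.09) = -0.35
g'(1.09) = -0.21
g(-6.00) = 0.13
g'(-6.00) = 0.08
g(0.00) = -0.10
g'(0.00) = -0.03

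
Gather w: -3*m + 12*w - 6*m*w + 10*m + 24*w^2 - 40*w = 7*m + 24*w^2 + w*(-6*m - 28)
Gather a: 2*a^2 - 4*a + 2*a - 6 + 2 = 2*a^2 - 2*a - 4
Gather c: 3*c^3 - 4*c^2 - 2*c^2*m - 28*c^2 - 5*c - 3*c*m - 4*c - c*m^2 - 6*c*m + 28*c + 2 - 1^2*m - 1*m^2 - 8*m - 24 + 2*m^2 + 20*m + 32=3*c^3 + c^2*(-2*m - 32) + c*(-m^2 - 9*m + 19) + m^2 + 11*m + 10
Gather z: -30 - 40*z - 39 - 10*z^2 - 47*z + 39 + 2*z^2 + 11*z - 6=-8*z^2 - 76*z - 36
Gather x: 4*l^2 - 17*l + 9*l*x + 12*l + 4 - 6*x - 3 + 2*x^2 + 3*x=4*l^2 - 5*l + 2*x^2 + x*(9*l - 3) + 1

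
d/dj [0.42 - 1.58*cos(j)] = 1.58*sin(j)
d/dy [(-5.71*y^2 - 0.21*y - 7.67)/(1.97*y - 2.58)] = (-11.2487*y^2 + 29.4636*y + 15.6517)/(3.8809*y^2 - 10.1652*y + 6.6564)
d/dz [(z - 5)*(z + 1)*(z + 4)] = 3*z^2 - 21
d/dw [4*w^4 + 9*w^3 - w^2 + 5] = w*(16*w^2 + 27*w - 2)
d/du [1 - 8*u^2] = -16*u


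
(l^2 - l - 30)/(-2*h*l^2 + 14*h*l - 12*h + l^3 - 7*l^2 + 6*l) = (-l - 5)/(2*h*l - 2*h - l^2 + l)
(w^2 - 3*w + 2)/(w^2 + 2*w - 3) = (w - 2)/(w + 3)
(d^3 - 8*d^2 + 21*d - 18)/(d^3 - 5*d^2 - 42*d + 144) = (d^2 - 5*d + 6)/(d^2 - 2*d - 48)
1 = 1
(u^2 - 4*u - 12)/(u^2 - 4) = (u - 6)/(u - 2)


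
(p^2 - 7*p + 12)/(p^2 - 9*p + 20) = (p - 3)/(p - 5)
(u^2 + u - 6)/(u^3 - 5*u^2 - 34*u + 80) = (u + 3)/(u^2 - 3*u - 40)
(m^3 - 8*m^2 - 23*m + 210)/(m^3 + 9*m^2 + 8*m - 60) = (m^2 - 13*m + 42)/(m^2 + 4*m - 12)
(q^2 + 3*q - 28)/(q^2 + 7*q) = (q - 4)/q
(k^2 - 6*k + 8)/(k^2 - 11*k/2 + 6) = 2*(k - 2)/(2*k - 3)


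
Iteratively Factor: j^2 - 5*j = (j)*(j - 5)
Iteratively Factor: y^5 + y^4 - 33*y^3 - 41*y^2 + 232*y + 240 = (y + 1)*(y^4 - 33*y^2 - 8*y + 240) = (y + 1)*(y + 4)*(y^3 - 4*y^2 - 17*y + 60) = (y + 1)*(y + 4)^2*(y^2 - 8*y + 15) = (y - 5)*(y + 1)*(y + 4)^2*(y - 3)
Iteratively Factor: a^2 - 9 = (a + 3)*(a - 3)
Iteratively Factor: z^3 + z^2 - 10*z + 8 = (z - 2)*(z^2 + 3*z - 4) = (z - 2)*(z - 1)*(z + 4)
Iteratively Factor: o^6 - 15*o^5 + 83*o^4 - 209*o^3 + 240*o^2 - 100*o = (o)*(o^5 - 15*o^4 + 83*o^3 - 209*o^2 + 240*o - 100) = o*(o - 5)*(o^4 - 10*o^3 + 33*o^2 - 44*o + 20) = o*(o - 5)^2*(o^3 - 5*o^2 + 8*o - 4) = o*(o - 5)^2*(o - 1)*(o^2 - 4*o + 4) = o*(o - 5)^2*(o - 2)*(o - 1)*(o - 2)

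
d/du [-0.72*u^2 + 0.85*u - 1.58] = 0.85 - 1.44*u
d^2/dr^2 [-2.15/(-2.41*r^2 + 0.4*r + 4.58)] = (24.97483*r^2 - 4.1452*r - 2.15*(4.82*r - 0.4)*(9.64*r - 0.8) - 47.46254)/(-2.41*r^2 + 0.4*r + 4.58)^3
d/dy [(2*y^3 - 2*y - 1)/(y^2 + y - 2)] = ((2*y + 1)*(-2*y^3 + 2*y + 1) + 2*(3*y^2 - 1)*(y^2 + y - 2))/(y^2 + y - 2)^2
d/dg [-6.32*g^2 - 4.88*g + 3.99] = -12.64*g - 4.88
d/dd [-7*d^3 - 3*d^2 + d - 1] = -21*d^2 - 6*d + 1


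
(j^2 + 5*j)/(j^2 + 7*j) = (j + 5)/(j + 7)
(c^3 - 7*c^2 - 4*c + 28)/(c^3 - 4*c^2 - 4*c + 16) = (c - 7)/(c - 4)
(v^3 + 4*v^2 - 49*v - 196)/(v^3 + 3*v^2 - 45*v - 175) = (v^2 + 11*v + 28)/(v^2 + 10*v + 25)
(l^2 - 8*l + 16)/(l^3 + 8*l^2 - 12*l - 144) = (l - 4)/(l^2 + 12*l + 36)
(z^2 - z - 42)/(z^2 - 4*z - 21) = (z + 6)/(z + 3)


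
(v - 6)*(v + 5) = v^2 - v - 30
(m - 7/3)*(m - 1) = m^2 - 10*m/3 + 7/3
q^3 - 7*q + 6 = (q - 2)*(q - 1)*(q + 3)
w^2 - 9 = (w - 3)*(w + 3)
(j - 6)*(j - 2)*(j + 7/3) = j^3 - 17*j^2/3 - 20*j/3 + 28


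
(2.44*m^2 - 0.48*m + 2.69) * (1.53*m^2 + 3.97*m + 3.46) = 3.7332*m^4 + 8.9524*m^3 + 10.6525*m^2 + 9.0185*m + 9.3074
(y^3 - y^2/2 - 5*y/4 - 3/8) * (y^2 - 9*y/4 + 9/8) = y^5 - 11*y^4/4 + y^3 + 15*y^2/8 - 9*y/16 - 27/64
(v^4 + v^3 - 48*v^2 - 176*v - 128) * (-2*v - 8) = -2*v^5 - 10*v^4 + 88*v^3 + 736*v^2 + 1664*v + 1024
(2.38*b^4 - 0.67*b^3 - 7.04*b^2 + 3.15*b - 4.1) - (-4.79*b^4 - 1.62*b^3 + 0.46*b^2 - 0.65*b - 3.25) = 7.17*b^4 + 0.95*b^3 - 7.5*b^2 + 3.8*b - 0.85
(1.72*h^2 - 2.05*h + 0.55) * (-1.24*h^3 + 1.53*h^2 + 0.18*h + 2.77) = -2.1328*h^5 + 5.1736*h^4 - 3.5089*h^3 + 5.2369*h^2 - 5.5795*h + 1.5235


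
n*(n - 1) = n^2 - n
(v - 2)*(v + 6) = v^2 + 4*v - 12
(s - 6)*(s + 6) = s^2 - 36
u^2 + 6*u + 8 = (u + 2)*(u + 4)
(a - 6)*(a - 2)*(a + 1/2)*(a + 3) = a^4 - 9*a^3/2 - 29*a^2/2 + 30*a + 18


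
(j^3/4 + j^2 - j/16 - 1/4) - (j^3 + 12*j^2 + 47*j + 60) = -3*j^3/4 - 11*j^2 - 753*j/16 - 241/4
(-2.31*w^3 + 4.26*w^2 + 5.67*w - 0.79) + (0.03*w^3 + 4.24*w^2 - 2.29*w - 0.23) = -2.28*w^3 + 8.5*w^2 + 3.38*w - 1.02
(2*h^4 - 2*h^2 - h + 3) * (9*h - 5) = 18*h^5 - 10*h^4 - 18*h^3 + h^2 + 32*h - 15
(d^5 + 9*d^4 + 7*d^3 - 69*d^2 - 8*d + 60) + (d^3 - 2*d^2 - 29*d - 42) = d^5 + 9*d^4 + 8*d^3 - 71*d^2 - 37*d + 18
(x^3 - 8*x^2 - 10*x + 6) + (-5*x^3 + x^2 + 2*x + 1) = -4*x^3 - 7*x^2 - 8*x + 7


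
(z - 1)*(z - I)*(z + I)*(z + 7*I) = z^4 - z^3 + 7*I*z^3 + z^2 - 7*I*z^2 - z + 7*I*z - 7*I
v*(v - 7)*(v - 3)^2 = v^4 - 13*v^3 + 51*v^2 - 63*v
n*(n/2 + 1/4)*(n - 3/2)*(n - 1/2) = n^4/2 - 3*n^3/4 - n^2/8 + 3*n/16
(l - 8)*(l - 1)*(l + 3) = l^3 - 6*l^2 - 19*l + 24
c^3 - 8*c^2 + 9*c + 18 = (c - 6)*(c - 3)*(c + 1)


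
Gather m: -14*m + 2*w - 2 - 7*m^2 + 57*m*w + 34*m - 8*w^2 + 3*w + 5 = -7*m^2 + m*(57*w + 20) - 8*w^2 + 5*w + 3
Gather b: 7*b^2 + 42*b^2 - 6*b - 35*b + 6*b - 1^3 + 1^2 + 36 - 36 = 49*b^2 - 35*b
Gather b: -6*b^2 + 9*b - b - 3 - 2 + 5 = -6*b^2 + 8*b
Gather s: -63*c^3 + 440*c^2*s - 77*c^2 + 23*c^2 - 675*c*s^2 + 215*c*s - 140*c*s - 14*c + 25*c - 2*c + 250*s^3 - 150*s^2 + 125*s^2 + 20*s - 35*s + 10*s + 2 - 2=-63*c^3 - 54*c^2 + 9*c + 250*s^3 + s^2*(-675*c - 25) + s*(440*c^2 + 75*c - 5)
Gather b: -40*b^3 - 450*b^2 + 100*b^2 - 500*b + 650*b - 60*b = -40*b^3 - 350*b^2 + 90*b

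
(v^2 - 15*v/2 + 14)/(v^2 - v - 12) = (v - 7/2)/(v + 3)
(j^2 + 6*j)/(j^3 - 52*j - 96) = j/(j^2 - 6*j - 16)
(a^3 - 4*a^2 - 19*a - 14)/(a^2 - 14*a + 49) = (a^2 + 3*a + 2)/(a - 7)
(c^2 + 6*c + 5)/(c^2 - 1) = (c + 5)/(c - 1)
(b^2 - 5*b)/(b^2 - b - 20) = b/(b + 4)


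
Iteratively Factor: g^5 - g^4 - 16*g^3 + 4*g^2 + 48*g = (g + 2)*(g^4 - 3*g^3 - 10*g^2 + 24*g) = g*(g + 2)*(g^3 - 3*g^2 - 10*g + 24) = g*(g - 2)*(g + 2)*(g^2 - g - 12) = g*(g - 4)*(g - 2)*(g + 2)*(g + 3)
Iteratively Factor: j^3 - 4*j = (j)*(j^2 - 4) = j*(j + 2)*(j - 2)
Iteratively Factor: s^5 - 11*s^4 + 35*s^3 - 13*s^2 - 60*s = (s - 5)*(s^4 - 6*s^3 + 5*s^2 + 12*s) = (s - 5)*(s - 4)*(s^3 - 2*s^2 - 3*s) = (s - 5)*(s - 4)*(s - 3)*(s^2 + s) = (s - 5)*(s - 4)*(s - 3)*(s + 1)*(s)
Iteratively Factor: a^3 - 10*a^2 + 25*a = (a - 5)*(a^2 - 5*a) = a*(a - 5)*(a - 5)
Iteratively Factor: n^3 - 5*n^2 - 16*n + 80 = (n - 4)*(n^2 - n - 20) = (n - 4)*(n + 4)*(n - 5)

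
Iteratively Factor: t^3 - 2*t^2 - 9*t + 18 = (t + 3)*(t^2 - 5*t + 6) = (t - 3)*(t + 3)*(t - 2)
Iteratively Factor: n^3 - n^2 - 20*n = (n)*(n^2 - n - 20) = n*(n + 4)*(n - 5)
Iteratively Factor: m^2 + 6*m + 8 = (m + 4)*(m + 2)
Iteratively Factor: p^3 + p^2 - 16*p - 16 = (p + 1)*(p^2 - 16) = (p + 1)*(p + 4)*(p - 4)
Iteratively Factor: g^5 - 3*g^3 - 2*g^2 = (g + 1)*(g^4 - g^3 - 2*g^2) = (g - 2)*(g + 1)*(g^3 + g^2) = g*(g - 2)*(g + 1)*(g^2 + g) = g^2*(g - 2)*(g + 1)*(g + 1)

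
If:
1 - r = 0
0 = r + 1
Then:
No Solution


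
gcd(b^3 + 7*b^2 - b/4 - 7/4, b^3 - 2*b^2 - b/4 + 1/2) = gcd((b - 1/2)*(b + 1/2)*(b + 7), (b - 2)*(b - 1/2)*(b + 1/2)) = b^2 - 1/4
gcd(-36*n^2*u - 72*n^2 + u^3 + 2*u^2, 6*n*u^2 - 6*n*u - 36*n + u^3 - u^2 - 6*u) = 6*n*u + 12*n + u^2 + 2*u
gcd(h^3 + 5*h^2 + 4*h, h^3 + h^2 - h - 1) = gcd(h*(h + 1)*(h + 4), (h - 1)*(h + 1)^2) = h + 1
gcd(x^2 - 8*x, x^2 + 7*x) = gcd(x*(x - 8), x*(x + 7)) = x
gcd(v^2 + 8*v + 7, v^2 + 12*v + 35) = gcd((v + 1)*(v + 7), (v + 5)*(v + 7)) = v + 7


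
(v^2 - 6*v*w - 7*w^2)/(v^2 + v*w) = (v - 7*w)/v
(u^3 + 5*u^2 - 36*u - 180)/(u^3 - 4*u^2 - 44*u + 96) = (u^2 - u - 30)/(u^2 - 10*u + 16)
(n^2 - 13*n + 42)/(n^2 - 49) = (n - 6)/(n + 7)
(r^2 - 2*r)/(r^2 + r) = (r - 2)/(r + 1)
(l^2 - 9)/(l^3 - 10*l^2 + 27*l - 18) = (l + 3)/(l^2 - 7*l + 6)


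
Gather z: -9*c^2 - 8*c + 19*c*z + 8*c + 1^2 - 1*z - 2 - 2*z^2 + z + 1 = -9*c^2 + 19*c*z - 2*z^2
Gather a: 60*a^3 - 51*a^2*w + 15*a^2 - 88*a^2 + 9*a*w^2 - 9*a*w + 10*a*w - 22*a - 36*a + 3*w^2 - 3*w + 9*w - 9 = 60*a^3 + a^2*(-51*w - 73) + a*(9*w^2 + w - 58) + 3*w^2 + 6*w - 9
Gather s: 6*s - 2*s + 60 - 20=4*s + 40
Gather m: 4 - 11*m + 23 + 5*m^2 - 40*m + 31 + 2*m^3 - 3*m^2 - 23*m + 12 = 2*m^3 + 2*m^2 - 74*m + 70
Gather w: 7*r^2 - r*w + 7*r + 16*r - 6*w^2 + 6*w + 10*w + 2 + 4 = 7*r^2 + 23*r - 6*w^2 + w*(16 - r) + 6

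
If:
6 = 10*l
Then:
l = 3/5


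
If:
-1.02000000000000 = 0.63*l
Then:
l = -1.62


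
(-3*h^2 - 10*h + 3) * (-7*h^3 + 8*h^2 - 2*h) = 21*h^5 + 46*h^4 - 95*h^3 + 44*h^2 - 6*h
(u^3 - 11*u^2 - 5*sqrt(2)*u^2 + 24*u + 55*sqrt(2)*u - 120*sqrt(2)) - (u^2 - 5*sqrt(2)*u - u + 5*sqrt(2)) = u^3 - 12*u^2 - 5*sqrt(2)*u^2 + 25*u + 60*sqrt(2)*u - 125*sqrt(2)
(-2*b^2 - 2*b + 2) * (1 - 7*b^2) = 14*b^4 + 14*b^3 - 16*b^2 - 2*b + 2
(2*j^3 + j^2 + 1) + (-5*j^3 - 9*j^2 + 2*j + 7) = -3*j^3 - 8*j^2 + 2*j + 8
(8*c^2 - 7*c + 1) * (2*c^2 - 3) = 16*c^4 - 14*c^3 - 22*c^2 + 21*c - 3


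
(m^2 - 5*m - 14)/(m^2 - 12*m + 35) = (m + 2)/(m - 5)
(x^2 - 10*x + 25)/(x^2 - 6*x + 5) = (x - 5)/(x - 1)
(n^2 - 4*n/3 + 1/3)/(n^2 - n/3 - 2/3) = (3*n - 1)/(3*n + 2)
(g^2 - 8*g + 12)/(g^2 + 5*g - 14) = (g - 6)/(g + 7)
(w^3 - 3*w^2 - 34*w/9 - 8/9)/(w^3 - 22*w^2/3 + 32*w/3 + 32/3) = (w + 1/3)/(w - 4)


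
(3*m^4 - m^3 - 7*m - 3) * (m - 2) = 3*m^5 - 7*m^4 + 2*m^3 - 7*m^2 + 11*m + 6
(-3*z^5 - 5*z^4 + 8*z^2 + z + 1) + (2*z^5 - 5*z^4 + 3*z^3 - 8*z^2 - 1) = -z^5 - 10*z^4 + 3*z^3 + z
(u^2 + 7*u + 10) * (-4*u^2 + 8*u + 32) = -4*u^4 - 20*u^3 + 48*u^2 + 304*u + 320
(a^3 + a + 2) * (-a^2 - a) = -a^5 - a^4 - a^3 - 3*a^2 - 2*a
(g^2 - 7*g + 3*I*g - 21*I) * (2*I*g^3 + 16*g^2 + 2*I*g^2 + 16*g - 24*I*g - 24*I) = 2*I*g^5 + 10*g^4 - 12*I*g^4 - 60*g^3 + 10*I*g^3 + 2*g^2 - 144*I*g^2 - 432*g - 168*I*g - 504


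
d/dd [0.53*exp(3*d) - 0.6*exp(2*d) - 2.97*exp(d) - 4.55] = (1.59*exp(2*d) - 1.2*exp(d) - 2.97)*exp(d)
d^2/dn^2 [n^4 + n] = 12*n^2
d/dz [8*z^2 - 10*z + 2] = 16*z - 10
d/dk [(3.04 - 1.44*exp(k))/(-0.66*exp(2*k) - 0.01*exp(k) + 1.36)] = (-0.9504*exp(2*k) + 4.0128*exp(k) - 1.928)*exp(k)/(0.4356*exp(4*k) + 0.0132*exp(3*k) - 1.7951*exp(2*k) - 0.0272*exp(k) + 1.8496)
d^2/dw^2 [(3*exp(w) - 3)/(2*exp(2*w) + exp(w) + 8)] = (12*exp(4*w) - 54*exp(3*w) - 306*exp(2*w) + 165*exp(w) + 216)*exp(w)/(8*exp(6*w) + 12*exp(5*w) + 102*exp(4*w) + 97*exp(3*w) + 408*exp(2*w) + 192*exp(w) + 512)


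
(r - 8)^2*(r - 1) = r^3 - 17*r^2 + 80*r - 64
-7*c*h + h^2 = h*(-7*c + h)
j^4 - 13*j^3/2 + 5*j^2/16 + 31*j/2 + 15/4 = (j - 6)*(j - 2)*(j + 1/4)*(j + 5/4)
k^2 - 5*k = k*(k - 5)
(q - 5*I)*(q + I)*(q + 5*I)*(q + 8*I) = q^4 + 9*I*q^3 + 17*q^2 + 225*I*q - 200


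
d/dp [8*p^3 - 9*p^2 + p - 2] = 24*p^2 - 18*p + 1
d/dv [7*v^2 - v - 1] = 14*v - 1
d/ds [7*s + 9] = 7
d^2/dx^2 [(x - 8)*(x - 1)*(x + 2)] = 6*x - 14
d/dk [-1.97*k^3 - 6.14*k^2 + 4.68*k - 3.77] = -5.91*k^2 - 12.28*k + 4.68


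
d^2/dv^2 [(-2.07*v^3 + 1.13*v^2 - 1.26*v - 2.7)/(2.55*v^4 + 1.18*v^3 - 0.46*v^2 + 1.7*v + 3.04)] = (-26.92035*v^9 + 44.08695*v^8 - 92.48544*v^7 - 282.617528*v^6 + 105.863616*v^5 - 85.958664*v^4 + 103.767088*v^3 + 214.772736*v^2 - 54.571536*v + 10.752016)/(16.581375*v^12 + 23.01885*v^11 + 1.67841*v^10 + 26.500942*v^9 + 89.691828*v^8 + 50.769864*v^7 + 7.777772*v^6 + 80.479488*v^5 + 105.229272*v^4 + 23.364584*v^3 + 13.603392*v^2 + 47.13216*v + 28.094464)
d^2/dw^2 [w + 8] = 0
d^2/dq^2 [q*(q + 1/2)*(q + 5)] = 6*q + 11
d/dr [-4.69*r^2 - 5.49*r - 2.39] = -9.38*r - 5.49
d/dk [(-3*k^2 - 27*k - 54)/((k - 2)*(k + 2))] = 3*(9*k^2 + 44*k + 36)/(k^4 - 8*k^2 + 16)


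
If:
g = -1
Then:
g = -1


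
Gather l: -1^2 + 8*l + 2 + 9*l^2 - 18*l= 9*l^2 - 10*l + 1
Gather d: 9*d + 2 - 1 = 9*d + 1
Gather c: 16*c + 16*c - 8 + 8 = 32*c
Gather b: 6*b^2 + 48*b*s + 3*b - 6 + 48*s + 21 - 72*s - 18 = 6*b^2 + b*(48*s + 3) - 24*s - 3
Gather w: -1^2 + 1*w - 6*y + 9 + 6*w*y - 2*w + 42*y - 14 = w*(6*y - 1) + 36*y - 6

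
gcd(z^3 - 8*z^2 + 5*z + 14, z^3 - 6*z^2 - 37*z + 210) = z - 7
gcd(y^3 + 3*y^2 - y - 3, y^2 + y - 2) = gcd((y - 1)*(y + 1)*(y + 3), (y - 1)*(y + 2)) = y - 1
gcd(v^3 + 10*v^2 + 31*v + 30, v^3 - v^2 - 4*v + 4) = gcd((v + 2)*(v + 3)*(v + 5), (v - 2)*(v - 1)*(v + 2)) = v + 2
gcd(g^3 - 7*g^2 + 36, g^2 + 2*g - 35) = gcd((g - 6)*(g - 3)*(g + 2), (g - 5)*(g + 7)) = 1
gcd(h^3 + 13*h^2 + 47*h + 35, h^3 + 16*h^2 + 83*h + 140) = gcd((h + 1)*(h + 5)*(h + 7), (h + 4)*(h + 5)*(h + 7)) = h^2 + 12*h + 35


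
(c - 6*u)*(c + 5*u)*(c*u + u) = c^3*u - c^2*u^2 + c^2*u - 30*c*u^3 - c*u^2 - 30*u^3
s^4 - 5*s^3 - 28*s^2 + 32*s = s*(s - 8)*(s - 1)*(s + 4)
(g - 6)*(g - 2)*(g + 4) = g^3 - 4*g^2 - 20*g + 48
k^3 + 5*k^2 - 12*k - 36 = (k - 3)*(k + 2)*(k + 6)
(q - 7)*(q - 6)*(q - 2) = q^3 - 15*q^2 + 68*q - 84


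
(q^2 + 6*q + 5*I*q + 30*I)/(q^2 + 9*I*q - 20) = (q + 6)/(q + 4*I)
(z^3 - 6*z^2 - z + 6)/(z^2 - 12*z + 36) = (z^2 - 1)/(z - 6)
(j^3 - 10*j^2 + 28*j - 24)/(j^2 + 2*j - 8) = (j^2 - 8*j + 12)/(j + 4)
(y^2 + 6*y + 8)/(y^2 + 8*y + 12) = (y + 4)/(y + 6)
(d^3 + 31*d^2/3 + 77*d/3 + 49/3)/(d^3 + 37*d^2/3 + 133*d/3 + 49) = (d + 1)/(d + 3)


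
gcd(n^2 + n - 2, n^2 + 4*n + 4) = n + 2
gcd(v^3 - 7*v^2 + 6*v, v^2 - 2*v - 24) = v - 6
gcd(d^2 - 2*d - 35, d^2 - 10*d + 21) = d - 7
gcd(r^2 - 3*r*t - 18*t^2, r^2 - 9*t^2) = r + 3*t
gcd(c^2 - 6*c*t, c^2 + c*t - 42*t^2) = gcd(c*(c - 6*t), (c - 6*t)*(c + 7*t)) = -c + 6*t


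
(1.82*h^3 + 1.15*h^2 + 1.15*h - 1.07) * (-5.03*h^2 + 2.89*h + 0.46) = -9.1546*h^5 - 0.524699999999999*h^4 - 1.6238*h^3 + 9.2346*h^2 - 2.5633*h - 0.4922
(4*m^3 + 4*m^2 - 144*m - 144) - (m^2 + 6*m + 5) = 4*m^3 + 3*m^2 - 150*m - 149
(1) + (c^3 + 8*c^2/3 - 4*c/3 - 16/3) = c^3 + 8*c^2/3 - 4*c/3 - 13/3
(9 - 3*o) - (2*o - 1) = 10 - 5*o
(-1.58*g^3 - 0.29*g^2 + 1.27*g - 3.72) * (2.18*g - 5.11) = -3.4444*g^4 + 7.4416*g^3 + 4.2505*g^2 - 14.5993*g + 19.0092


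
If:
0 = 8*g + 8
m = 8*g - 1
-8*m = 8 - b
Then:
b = -64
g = -1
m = -9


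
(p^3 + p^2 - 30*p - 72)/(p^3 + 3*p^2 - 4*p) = (p^2 - 3*p - 18)/(p*(p - 1))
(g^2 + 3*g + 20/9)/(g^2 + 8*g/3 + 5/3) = (g + 4/3)/(g + 1)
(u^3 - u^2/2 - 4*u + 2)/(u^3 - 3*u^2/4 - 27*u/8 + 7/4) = 4*(u + 2)/(4*u + 7)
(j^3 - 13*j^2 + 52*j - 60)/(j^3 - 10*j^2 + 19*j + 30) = (j - 2)/(j + 1)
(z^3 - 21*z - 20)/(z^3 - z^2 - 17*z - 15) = (z + 4)/(z + 3)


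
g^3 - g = g*(g - 1)*(g + 1)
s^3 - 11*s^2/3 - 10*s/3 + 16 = (s - 3)*(s - 8/3)*(s + 2)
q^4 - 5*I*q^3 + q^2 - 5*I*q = q*(q - 5*I)*(-I*q + 1)*(I*q + 1)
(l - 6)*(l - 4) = l^2 - 10*l + 24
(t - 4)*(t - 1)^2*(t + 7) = t^4 + t^3 - 33*t^2 + 59*t - 28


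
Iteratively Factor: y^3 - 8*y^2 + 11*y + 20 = (y + 1)*(y^2 - 9*y + 20) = (y - 5)*(y + 1)*(y - 4)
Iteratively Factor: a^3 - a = (a + 1)*(a^2 - a) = a*(a + 1)*(a - 1)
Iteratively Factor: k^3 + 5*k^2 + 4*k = (k)*(k^2 + 5*k + 4) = k*(k + 1)*(k + 4)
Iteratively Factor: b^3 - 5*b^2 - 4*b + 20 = (b + 2)*(b^2 - 7*b + 10) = (b - 5)*(b + 2)*(b - 2)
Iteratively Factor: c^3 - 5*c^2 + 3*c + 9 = (c - 3)*(c^2 - 2*c - 3) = (c - 3)*(c + 1)*(c - 3)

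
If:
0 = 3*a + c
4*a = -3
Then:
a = -3/4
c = 9/4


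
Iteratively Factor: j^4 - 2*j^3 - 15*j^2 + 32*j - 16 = (j - 4)*(j^3 + 2*j^2 - 7*j + 4) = (j - 4)*(j - 1)*(j^2 + 3*j - 4) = (j - 4)*(j - 1)^2*(j + 4)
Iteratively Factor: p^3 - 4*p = (p)*(p^2 - 4) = p*(p + 2)*(p - 2)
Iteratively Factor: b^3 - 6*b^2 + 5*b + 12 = (b - 3)*(b^2 - 3*b - 4) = (b - 3)*(b + 1)*(b - 4)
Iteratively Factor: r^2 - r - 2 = (r + 1)*(r - 2)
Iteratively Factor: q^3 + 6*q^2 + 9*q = (q + 3)*(q^2 + 3*q) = q*(q + 3)*(q + 3)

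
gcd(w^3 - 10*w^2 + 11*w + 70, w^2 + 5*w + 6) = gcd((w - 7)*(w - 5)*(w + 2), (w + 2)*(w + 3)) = w + 2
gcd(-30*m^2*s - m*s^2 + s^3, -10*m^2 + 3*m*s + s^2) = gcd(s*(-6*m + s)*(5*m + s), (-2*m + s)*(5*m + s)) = 5*m + s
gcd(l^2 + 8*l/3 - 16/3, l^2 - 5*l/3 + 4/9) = l - 4/3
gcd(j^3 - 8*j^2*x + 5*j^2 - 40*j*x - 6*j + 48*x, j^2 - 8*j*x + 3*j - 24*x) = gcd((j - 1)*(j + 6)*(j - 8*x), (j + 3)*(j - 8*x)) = -j + 8*x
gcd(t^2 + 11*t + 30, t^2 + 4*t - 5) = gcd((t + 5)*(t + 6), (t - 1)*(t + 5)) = t + 5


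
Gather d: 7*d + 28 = 7*d + 28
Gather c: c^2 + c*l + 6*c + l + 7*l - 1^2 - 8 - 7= c^2 + c*(l + 6) + 8*l - 16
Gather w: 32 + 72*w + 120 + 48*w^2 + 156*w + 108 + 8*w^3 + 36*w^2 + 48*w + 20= 8*w^3 + 84*w^2 + 276*w + 280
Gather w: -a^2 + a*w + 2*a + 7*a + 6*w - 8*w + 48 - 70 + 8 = -a^2 + 9*a + w*(a - 2) - 14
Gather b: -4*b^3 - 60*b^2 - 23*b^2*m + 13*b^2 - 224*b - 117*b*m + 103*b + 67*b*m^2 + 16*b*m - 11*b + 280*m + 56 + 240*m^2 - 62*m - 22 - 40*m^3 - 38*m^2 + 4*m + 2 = -4*b^3 + b^2*(-23*m - 47) + b*(67*m^2 - 101*m - 132) - 40*m^3 + 202*m^2 + 222*m + 36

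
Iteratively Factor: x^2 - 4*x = (x - 4)*(x)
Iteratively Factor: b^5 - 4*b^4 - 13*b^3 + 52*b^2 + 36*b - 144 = (b + 2)*(b^4 - 6*b^3 - b^2 + 54*b - 72) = (b - 4)*(b + 2)*(b^3 - 2*b^2 - 9*b + 18) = (b - 4)*(b + 2)*(b + 3)*(b^2 - 5*b + 6) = (b - 4)*(b - 3)*(b + 2)*(b + 3)*(b - 2)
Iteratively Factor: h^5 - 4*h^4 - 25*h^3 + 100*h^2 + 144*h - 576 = (h + 3)*(h^4 - 7*h^3 - 4*h^2 + 112*h - 192) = (h - 4)*(h + 3)*(h^3 - 3*h^2 - 16*h + 48) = (h - 4)^2*(h + 3)*(h^2 + h - 12) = (h - 4)^2*(h + 3)*(h + 4)*(h - 3)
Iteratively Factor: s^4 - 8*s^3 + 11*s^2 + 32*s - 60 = (s - 2)*(s^3 - 6*s^2 - s + 30) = (s - 2)*(s + 2)*(s^2 - 8*s + 15) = (s - 5)*(s - 2)*(s + 2)*(s - 3)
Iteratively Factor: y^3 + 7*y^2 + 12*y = (y + 4)*(y^2 + 3*y) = y*(y + 4)*(y + 3)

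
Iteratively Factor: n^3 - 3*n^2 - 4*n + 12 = (n + 2)*(n^2 - 5*n + 6) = (n - 3)*(n + 2)*(n - 2)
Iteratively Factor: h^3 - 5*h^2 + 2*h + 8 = (h + 1)*(h^2 - 6*h + 8) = (h - 2)*(h + 1)*(h - 4)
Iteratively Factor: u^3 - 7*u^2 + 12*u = (u - 4)*(u^2 - 3*u) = (u - 4)*(u - 3)*(u)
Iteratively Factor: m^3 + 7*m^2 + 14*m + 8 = (m + 1)*(m^2 + 6*m + 8) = (m + 1)*(m + 2)*(m + 4)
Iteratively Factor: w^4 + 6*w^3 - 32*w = (w + 4)*(w^3 + 2*w^2 - 8*w) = (w - 2)*(w + 4)*(w^2 + 4*w) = w*(w - 2)*(w + 4)*(w + 4)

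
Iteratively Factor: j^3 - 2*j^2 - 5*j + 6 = (j + 2)*(j^2 - 4*j + 3) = (j - 3)*(j + 2)*(j - 1)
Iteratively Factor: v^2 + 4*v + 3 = (v + 3)*(v + 1)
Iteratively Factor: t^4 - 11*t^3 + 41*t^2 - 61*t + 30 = (t - 3)*(t^3 - 8*t^2 + 17*t - 10) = (t - 3)*(t - 1)*(t^2 - 7*t + 10) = (t - 3)*(t - 2)*(t - 1)*(t - 5)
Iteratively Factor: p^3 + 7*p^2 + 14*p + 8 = (p + 1)*(p^2 + 6*p + 8) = (p + 1)*(p + 4)*(p + 2)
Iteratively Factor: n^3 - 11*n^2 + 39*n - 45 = (n - 5)*(n^2 - 6*n + 9) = (n - 5)*(n - 3)*(n - 3)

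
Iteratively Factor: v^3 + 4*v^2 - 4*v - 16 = (v + 2)*(v^2 + 2*v - 8) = (v + 2)*(v + 4)*(v - 2)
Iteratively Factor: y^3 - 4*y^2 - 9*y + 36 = (y + 3)*(y^2 - 7*y + 12) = (y - 3)*(y + 3)*(y - 4)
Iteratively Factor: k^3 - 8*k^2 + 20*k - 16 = (k - 2)*(k^2 - 6*k + 8) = (k - 4)*(k - 2)*(k - 2)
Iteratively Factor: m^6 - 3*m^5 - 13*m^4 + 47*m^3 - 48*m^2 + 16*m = (m + 4)*(m^5 - 7*m^4 + 15*m^3 - 13*m^2 + 4*m) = (m - 1)*(m + 4)*(m^4 - 6*m^3 + 9*m^2 - 4*m) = (m - 1)^2*(m + 4)*(m^3 - 5*m^2 + 4*m) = m*(m - 1)^2*(m + 4)*(m^2 - 5*m + 4) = m*(m - 1)^3*(m + 4)*(m - 4)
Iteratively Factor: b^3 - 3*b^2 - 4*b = (b + 1)*(b^2 - 4*b) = b*(b + 1)*(b - 4)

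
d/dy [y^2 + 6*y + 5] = 2*y + 6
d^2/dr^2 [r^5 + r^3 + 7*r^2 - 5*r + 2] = 20*r^3 + 6*r + 14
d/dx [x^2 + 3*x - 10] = 2*x + 3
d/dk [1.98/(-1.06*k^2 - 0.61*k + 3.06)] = (4.1976*k + 1.2078)/(1.06*k^2 + 0.61*k - 3.06)^2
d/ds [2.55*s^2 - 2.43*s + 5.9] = 5.1*s - 2.43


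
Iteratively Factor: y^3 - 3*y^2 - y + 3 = (y - 1)*(y^2 - 2*y - 3) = (y - 3)*(y - 1)*(y + 1)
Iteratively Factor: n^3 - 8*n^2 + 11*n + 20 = (n + 1)*(n^2 - 9*n + 20) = (n - 5)*(n + 1)*(n - 4)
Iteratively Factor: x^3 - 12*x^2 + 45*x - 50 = (x - 2)*(x^2 - 10*x + 25) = (x - 5)*(x - 2)*(x - 5)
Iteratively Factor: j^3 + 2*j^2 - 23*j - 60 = (j + 4)*(j^2 - 2*j - 15) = (j - 5)*(j + 4)*(j + 3)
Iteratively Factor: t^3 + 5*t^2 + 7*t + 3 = (t + 1)*(t^2 + 4*t + 3) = (t + 1)^2*(t + 3)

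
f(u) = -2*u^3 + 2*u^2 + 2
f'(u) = -6*u^2 + 4*u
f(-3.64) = 124.96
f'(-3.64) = -94.06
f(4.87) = -181.57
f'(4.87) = -122.82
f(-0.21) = 2.11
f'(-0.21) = -1.10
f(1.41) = 0.37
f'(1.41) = -6.29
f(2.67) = -21.81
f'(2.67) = -32.09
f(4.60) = -150.35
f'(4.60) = -108.56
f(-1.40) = 11.41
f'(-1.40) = -17.36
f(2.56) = -18.45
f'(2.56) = -29.08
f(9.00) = -1294.00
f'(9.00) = -450.00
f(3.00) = -34.00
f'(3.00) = -42.00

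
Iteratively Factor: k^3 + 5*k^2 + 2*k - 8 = (k + 2)*(k^2 + 3*k - 4) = (k - 1)*(k + 2)*(k + 4)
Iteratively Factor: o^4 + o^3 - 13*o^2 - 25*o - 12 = (o - 4)*(o^3 + 5*o^2 + 7*o + 3) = (o - 4)*(o + 1)*(o^2 + 4*o + 3) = (o - 4)*(o + 1)*(o + 3)*(o + 1)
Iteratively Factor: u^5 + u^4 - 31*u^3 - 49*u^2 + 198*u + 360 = (u + 4)*(u^4 - 3*u^3 - 19*u^2 + 27*u + 90) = (u - 3)*(u + 4)*(u^3 - 19*u - 30) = (u - 3)*(u + 3)*(u + 4)*(u^2 - 3*u - 10) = (u - 5)*(u - 3)*(u + 3)*(u + 4)*(u + 2)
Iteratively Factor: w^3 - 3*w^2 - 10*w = (w - 5)*(w^2 + 2*w) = (w - 5)*(w + 2)*(w)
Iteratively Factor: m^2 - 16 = (m + 4)*(m - 4)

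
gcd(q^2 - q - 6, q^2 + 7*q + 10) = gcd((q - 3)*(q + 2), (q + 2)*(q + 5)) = q + 2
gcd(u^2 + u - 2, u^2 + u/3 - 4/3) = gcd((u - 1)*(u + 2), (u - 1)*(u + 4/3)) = u - 1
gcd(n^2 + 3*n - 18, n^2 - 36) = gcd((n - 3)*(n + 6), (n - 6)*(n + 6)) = n + 6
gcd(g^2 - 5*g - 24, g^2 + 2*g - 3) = g + 3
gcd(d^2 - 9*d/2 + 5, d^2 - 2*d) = d - 2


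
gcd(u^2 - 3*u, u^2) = u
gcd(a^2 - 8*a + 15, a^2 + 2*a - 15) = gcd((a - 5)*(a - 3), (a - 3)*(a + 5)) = a - 3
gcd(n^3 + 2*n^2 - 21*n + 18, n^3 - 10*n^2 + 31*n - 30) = n - 3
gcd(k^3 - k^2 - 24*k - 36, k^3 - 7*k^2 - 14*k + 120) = k - 6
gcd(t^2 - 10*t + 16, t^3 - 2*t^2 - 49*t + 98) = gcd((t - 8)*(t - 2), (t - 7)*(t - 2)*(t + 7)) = t - 2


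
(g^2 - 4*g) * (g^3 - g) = g^5 - 4*g^4 - g^3 + 4*g^2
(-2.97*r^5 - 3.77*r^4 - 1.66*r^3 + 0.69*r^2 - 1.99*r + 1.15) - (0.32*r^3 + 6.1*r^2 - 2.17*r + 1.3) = -2.97*r^5 - 3.77*r^4 - 1.98*r^3 - 5.41*r^2 + 0.18*r - 0.15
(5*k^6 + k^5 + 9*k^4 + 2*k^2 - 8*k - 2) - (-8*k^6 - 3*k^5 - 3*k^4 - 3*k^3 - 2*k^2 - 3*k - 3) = 13*k^6 + 4*k^5 + 12*k^4 + 3*k^3 + 4*k^2 - 5*k + 1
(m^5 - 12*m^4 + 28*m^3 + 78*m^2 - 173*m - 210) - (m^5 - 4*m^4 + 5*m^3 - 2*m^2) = -8*m^4 + 23*m^3 + 80*m^2 - 173*m - 210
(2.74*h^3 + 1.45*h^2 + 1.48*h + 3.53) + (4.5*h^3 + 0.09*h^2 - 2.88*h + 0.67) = 7.24*h^3 + 1.54*h^2 - 1.4*h + 4.2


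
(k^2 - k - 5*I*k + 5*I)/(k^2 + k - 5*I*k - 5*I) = (k - 1)/(k + 1)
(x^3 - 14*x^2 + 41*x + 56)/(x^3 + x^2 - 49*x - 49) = (x - 8)/(x + 7)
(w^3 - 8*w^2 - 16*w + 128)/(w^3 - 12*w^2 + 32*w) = (w + 4)/w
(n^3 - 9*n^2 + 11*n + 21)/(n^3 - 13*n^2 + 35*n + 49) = (n - 3)/(n - 7)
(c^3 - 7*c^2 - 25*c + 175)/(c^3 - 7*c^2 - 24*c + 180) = (c^2 - 12*c + 35)/(c^2 - 12*c + 36)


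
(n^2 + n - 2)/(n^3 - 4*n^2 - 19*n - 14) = (n - 1)/(n^2 - 6*n - 7)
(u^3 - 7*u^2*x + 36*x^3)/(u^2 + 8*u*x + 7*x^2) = (u^3 - 7*u^2*x + 36*x^3)/(u^2 + 8*u*x + 7*x^2)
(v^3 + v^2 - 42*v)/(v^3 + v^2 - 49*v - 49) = v*(v - 6)/(v^2 - 6*v - 7)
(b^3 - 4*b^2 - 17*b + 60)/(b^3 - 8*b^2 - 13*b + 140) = (b - 3)/(b - 7)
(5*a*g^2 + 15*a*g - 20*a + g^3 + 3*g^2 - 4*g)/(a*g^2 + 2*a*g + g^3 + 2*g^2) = (5*a*g^2 + 15*a*g - 20*a + g^3 + 3*g^2 - 4*g)/(g*(a*g + 2*a + g^2 + 2*g))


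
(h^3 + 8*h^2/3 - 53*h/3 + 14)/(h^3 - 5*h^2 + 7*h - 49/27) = 9*(h^2 + 5*h - 6)/(9*h^2 - 24*h + 7)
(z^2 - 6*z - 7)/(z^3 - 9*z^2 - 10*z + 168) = (z + 1)/(z^2 - 2*z - 24)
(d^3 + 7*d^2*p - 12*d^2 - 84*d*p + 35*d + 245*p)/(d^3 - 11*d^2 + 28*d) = (d^2 + 7*d*p - 5*d - 35*p)/(d*(d - 4))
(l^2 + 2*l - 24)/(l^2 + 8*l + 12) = (l - 4)/(l + 2)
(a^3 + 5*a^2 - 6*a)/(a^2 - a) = a + 6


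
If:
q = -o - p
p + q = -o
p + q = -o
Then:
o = -p - q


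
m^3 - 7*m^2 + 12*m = m*(m - 4)*(m - 3)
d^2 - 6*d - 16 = (d - 8)*(d + 2)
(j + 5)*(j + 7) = j^2 + 12*j + 35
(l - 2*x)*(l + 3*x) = l^2 + l*x - 6*x^2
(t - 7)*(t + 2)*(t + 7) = t^3 + 2*t^2 - 49*t - 98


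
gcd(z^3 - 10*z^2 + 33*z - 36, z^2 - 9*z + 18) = z - 3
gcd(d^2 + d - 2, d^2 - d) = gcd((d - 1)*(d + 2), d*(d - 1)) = d - 1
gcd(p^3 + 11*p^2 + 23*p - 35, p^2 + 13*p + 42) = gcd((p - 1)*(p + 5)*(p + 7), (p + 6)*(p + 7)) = p + 7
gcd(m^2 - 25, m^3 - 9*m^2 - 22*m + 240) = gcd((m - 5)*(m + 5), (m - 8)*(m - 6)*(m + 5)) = m + 5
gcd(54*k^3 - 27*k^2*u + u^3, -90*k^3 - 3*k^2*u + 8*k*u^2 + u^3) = -18*k^2 + 3*k*u + u^2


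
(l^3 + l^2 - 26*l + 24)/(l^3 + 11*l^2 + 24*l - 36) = (l - 4)/(l + 6)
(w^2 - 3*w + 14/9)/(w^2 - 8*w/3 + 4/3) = (w - 7/3)/(w - 2)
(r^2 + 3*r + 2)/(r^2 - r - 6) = (r + 1)/(r - 3)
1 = 1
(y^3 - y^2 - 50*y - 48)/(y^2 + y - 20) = (y^3 - y^2 - 50*y - 48)/(y^2 + y - 20)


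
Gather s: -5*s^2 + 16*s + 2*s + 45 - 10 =-5*s^2 + 18*s + 35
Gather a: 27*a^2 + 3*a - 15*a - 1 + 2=27*a^2 - 12*a + 1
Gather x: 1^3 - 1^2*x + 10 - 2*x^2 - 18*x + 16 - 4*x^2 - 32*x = -6*x^2 - 51*x + 27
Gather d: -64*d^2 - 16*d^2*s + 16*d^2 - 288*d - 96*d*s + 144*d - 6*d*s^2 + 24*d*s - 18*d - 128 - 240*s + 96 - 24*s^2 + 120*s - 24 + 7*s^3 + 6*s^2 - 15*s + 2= d^2*(-16*s - 48) + d*(-6*s^2 - 72*s - 162) + 7*s^3 - 18*s^2 - 135*s - 54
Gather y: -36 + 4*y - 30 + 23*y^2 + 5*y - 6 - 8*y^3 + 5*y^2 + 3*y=-8*y^3 + 28*y^2 + 12*y - 72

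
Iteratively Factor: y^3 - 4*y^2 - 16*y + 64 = (y + 4)*(y^2 - 8*y + 16) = (y - 4)*(y + 4)*(y - 4)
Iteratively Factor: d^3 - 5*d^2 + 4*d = (d)*(d^2 - 5*d + 4) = d*(d - 4)*(d - 1)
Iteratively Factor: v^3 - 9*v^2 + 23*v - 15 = (v - 5)*(v^2 - 4*v + 3) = (v - 5)*(v - 1)*(v - 3)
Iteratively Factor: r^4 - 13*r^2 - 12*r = (r)*(r^3 - 13*r - 12) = r*(r + 3)*(r^2 - 3*r - 4) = r*(r + 1)*(r + 3)*(r - 4)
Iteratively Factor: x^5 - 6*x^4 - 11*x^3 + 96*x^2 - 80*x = (x - 5)*(x^4 - x^3 - 16*x^2 + 16*x) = (x - 5)*(x + 4)*(x^3 - 5*x^2 + 4*x) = x*(x - 5)*(x + 4)*(x^2 - 5*x + 4) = x*(x - 5)*(x - 1)*(x + 4)*(x - 4)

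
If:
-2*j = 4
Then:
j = -2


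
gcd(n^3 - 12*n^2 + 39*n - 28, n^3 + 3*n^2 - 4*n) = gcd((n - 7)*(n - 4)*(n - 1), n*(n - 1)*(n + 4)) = n - 1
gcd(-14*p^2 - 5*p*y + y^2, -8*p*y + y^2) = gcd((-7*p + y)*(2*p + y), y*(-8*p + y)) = 1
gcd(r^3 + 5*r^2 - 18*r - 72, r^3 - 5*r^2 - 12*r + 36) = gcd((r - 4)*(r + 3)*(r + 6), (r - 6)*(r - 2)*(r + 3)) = r + 3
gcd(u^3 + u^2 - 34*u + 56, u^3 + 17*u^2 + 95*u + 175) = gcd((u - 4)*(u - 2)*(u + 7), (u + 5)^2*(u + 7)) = u + 7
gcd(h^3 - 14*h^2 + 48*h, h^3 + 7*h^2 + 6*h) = h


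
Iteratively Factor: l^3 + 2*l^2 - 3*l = (l + 3)*(l^2 - l) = l*(l + 3)*(l - 1)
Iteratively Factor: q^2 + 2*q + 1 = (q + 1)*(q + 1)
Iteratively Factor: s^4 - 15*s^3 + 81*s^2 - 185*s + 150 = (s - 5)*(s^3 - 10*s^2 + 31*s - 30) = (s - 5)*(s - 3)*(s^2 - 7*s + 10) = (s - 5)^2*(s - 3)*(s - 2)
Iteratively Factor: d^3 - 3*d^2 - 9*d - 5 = (d + 1)*(d^2 - 4*d - 5) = (d + 1)^2*(d - 5)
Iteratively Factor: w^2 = (w)*(w)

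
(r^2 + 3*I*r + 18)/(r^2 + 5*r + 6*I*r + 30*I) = (r - 3*I)/(r + 5)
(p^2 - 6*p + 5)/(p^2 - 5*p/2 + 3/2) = 2*(p - 5)/(2*p - 3)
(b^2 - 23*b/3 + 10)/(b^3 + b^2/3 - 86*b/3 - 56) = (3*b - 5)/(3*b^2 + 19*b + 28)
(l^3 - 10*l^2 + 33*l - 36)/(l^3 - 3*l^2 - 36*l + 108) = (l^2 - 7*l + 12)/(l^2 - 36)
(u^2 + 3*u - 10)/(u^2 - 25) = (u - 2)/(u - 5)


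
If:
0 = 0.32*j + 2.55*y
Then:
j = -7.96875*y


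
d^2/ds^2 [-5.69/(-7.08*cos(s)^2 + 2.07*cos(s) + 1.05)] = (1140.876864*(1 - cos(s)^2)^2 - 250.171092*cos(s)^3 + 764.017353*cos(s)^2 + 487.974969*cos(s) - 1274.237946)/(-7.08*cos(s)^2 + 2.07*cos(s) + 1.05)^3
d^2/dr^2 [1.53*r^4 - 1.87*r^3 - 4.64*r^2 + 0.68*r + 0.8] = 18.36*r^2 - 11.22*r - 9.28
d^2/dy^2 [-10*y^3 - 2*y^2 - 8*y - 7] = -60*y - 4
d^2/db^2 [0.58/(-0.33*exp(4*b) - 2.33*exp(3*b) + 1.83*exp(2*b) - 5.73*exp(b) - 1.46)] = (-0.58*(1.32*exp(3*b) + 6.99*exp(2*b) - 3.66*exp(b) + 5.73)*(2.64*exp(3*b) + 13.98*exp(2*b) - 7.32*exp(b) + 11.46)*exp(b) + (3.0624*exp(3*b) + 12.1626*exp(2*b) - 4.2456*exp(b) + 3.3234)*(0.33*exp(4*b) + 2.33*exp(3*b) - 1.83*exp(2*b) + 5.73*exp(b) + 1.46))*exp(b)/(0.33*exp(4*b) + 2.33*exp(3*b) - 1.83*exp(2*b) + 5.73*exp(b) + 1.46)^3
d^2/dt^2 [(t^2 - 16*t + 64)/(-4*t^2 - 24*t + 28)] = (22*t^3 - 213*t^2 - 816*t - 2129)/(2*(t^6 + 18*t^5 + 87*t^4 - 36*t^3 - 609*t^2 + 882*t - 343))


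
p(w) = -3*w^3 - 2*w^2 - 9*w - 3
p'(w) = -9*w^2 - 4*w - 9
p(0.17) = -4.60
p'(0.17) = -9.94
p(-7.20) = 1077.86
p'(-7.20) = -446.76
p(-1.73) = 22.12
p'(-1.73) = -29.02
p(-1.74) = 22.41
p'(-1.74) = -29.29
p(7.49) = -1443.18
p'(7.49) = -543.86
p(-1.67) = 20.42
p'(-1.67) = -27.42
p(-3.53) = 135.81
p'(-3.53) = -107.03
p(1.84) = -45.02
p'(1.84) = -46.83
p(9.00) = -2433.00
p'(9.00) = -774.00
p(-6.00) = 627.00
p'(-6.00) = -309.00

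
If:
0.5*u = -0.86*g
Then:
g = -0.581395348837209*u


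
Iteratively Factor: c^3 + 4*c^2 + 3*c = (c + 1)*(c^2 + 3*c) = (c + 1)*(c + 3)*(c)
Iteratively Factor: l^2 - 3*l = (l - 3)*(l)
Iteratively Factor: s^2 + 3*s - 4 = (s - 1)*(s + 4)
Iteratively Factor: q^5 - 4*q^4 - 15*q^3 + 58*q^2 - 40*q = (q + 4)*(q^4 - 8*q^3 + 17*q^2 - 10*q) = (q - 2)*(q + 4)*(q^3 - 6*q^2 + 5*q) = (q - 5)*(q - 2)*(q + 4)*(q^2 - q) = (q - 5)*(q - 2)*(q - 1)*(q + 4)*(q)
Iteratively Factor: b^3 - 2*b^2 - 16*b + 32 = (b - 4)*(b^2 + 2*b - 8) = (b - 4)*(b - 2)*(b + 4)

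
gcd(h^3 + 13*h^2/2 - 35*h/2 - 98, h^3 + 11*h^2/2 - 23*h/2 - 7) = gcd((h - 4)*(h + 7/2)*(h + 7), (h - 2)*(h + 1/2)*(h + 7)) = h + 7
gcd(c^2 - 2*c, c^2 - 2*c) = c^2 - 2*c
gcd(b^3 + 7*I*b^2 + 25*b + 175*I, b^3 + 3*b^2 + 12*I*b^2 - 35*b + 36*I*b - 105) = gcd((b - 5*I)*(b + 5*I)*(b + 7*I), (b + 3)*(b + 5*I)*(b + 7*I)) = b^2 + 12*I*b - 35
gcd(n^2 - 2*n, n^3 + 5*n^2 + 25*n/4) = n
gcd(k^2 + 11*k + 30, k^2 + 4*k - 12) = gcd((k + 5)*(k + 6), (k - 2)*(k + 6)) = k + 6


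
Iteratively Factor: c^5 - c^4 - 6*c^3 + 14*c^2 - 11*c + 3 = (c + 3)*(c^4 - 4*c^3 + 6*c^2 - 4*c + 1) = (c - 1)*(c + 3)*(c^3 - 3*c^2 + 3*c - 1) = (c - 1)^2*(c + 3)*(c^2 - 2*c + 1) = (c - 1)^3*(c + 3)*(c - 1)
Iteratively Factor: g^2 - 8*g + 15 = (g - 3)*(g - 5)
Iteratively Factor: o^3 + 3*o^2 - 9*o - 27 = (o + 3)*(o^2 - 9) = (o + 3)^2*(o - 3)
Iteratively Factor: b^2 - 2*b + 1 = (b - 1)*(b - 1)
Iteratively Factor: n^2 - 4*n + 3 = (n - 1)*(n - 3)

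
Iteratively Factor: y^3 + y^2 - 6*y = (y + 3)*(y^2 - 2*y) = (y - 2)*(y + 3)*(y)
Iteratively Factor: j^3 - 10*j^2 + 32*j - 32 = (j - 2)*(j^2 - 8*j + 16) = (j - 4)*(j - 2)*(j - 4)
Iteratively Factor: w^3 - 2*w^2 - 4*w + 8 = (w - 2)*(w^2 - 4) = (w - 2)*(w + 2)*(w - 2)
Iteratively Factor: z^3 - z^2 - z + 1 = (z - 1)*(z^2 - 1) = (z - 1)*(z + 1)*(z - 1)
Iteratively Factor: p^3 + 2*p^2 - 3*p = (p + 3)*(p^2 - p) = (p - 1)*(p + 3)*(p)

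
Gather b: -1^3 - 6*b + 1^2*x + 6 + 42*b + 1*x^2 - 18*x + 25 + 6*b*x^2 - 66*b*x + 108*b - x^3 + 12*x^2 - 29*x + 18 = b*(6*x^2 - 66*x + 144) - x^3 + 13*x^2 - 46*x + 48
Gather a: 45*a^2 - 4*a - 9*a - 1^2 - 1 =45*a^2 - 13*a - 2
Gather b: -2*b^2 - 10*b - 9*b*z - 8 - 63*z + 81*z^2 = -2*b^2 + b*(-9*z - 10) + 81*z^2 - 63*z - 8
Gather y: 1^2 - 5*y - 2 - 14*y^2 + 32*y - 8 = -14*y^2 + 27*y - 9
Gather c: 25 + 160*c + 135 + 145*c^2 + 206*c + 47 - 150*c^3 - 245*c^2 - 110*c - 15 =-150*c^3 - 100*c^2 + 256*c + 192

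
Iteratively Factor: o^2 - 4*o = (o - 4)*(o)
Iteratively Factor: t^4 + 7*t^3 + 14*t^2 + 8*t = (t + 4)*(t^3 + 3*t^2 + 2*t) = (t + 1)*(t + 4)*(t^2 + 2*t) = (t + 1)*(t + 2)*(t + 4)*(t)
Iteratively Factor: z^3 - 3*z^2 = (z)*(z^2 - 3*z) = z*(z - 3)*(z)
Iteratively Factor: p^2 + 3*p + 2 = (p + 1)*(p + 2)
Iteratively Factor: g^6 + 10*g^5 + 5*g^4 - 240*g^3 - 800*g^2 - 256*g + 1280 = (g + 4)*(g^5 + 6*g^4 - 19*g^3 - 164*g^2 - 144*g + 320) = (g + 4)^2*(g^4 + 2*g^3 - 27*g^2 - 56*g + 80) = (g + 4)^3*(g^3 - 2*g^2 - 19*g + 20) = (g - 1)*(g + 4)^3*(g^2 - g - 20) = (g - 1)*(g + 4)^4*(g - 5)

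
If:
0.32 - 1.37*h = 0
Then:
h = 0.23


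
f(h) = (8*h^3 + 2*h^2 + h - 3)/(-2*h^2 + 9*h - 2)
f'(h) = (4*h - 9)*(8*h^3 + 2*h^2 + h - 3)/(-2*h^2 + 9*h - 2)^2 + (24*h^2 + 4*h + 1)/(-2*h^2 + 9*h - 2) = (-16*h^4 + 144*h^3 - 28*h^2 - 20*h + 25)/(4*h^4 - 36*h^3 + 89*h^2 - 36*h + 4)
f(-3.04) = 4.44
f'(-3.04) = -2.44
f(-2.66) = 3.54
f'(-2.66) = -2.26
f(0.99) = 1.56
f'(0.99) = 4.17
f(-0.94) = 0.72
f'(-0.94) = -0.76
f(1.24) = 2.72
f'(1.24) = 5.24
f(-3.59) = 5.84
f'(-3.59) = -2.65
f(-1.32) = 1.11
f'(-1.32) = -1.25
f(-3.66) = 6.03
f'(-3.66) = -2.68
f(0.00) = 1.50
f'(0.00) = 6.25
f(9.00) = -72.29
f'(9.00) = -0.35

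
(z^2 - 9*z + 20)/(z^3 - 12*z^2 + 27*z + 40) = (z - 4)/(z^2 - 7*z - 8)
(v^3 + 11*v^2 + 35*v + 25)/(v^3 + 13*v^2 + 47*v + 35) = (v + 5)/(v + 7)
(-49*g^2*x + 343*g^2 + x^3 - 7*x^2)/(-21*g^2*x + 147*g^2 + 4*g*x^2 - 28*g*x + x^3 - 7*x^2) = (-7*g + x)/(-3*g + x)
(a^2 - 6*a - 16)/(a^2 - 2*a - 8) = (a - 8)/(a - 4)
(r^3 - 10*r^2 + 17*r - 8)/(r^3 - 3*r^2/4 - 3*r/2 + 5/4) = 4*(r - 8)/(4*r + 5)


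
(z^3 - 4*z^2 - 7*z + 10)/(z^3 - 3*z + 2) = (z - 5)/(z - 1)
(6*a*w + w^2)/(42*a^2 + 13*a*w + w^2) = w/(7*a + w)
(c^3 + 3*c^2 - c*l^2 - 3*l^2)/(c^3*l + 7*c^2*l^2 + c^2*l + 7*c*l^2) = (c^3 + 3*c^2 - c*l^2 - 3*l^2)/(c*l*(c^2 + 7*c*l + c + 7*l))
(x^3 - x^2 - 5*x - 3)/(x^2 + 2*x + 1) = x - 3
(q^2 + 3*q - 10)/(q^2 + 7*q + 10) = (q - 2)/(q + 2)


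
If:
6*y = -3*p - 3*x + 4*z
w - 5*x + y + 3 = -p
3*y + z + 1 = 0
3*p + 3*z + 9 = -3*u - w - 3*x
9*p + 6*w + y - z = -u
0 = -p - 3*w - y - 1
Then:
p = 1022/1047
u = -5092/1047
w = -347/698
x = 209/349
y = -1015/2094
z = 317/698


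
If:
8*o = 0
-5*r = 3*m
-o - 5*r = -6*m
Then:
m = 0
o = 0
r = 0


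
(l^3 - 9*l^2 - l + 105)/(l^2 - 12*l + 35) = l + 3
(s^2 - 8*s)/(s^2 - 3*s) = (s - 8)/(s - 3)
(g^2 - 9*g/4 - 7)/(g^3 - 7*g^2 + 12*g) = (g + 7/4)/(g*(g - 3))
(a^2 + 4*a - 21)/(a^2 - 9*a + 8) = (a^2 + 4*a - 21)/(a^2 - 9*a + 8)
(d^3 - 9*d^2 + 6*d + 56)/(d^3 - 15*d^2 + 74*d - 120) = (d^2 - 5*d - 14)/(d^2 - 11*d + 30)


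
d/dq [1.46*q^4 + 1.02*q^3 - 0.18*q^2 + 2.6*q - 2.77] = 5.84*q^3 + 3.06*q^2 - 0.36*q + 2.6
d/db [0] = 0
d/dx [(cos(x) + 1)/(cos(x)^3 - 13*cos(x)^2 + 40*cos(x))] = 2*(cos(x)^3 - 5*cos(x)^2 - 13*cos(x) + 20)*sin(x)/((cos(x) - 8)^2*(cos(x) - 5)^2*cos(x)^2)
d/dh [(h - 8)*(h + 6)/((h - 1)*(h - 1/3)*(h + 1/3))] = 9*(-9*h^4 + 36*h^3 + 1277*h^2 - 862*h - 50)/(81*h^6 - 162*h^5 + 63*h^4 + 36*h^3 - 17*h^2 - 2*h + 1)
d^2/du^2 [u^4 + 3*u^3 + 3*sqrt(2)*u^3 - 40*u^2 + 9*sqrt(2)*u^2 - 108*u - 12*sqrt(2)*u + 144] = 12*u^2 + 18*u + 18*sqrt(2)*u - 80 + 18*sqrt(2)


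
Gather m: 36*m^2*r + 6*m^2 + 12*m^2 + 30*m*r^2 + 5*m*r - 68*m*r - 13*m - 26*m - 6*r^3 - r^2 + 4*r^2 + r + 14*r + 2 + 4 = m^2*(36*r + 18) + m*(30*r^2 - 63*r - 39) - 6*r^3 + 3*r^2 + 15*r + 6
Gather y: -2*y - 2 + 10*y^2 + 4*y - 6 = 10*y^2 + 2*y - 8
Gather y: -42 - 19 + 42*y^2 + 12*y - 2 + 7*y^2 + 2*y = 49*y^2 + 14*y - 63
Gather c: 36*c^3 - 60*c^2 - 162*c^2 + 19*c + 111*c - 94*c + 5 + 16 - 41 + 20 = 36*c^3 - 222*c^2 + 36*c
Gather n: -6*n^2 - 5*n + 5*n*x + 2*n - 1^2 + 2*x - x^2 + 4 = -6*n^2 + n*(5*x - 3) - x^2 + 2*x + 3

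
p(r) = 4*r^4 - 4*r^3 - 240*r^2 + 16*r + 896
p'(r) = 16*r^3 - 12*r^2 - 480*r + 16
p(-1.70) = 228.26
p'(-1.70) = 718.71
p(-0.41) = 849.48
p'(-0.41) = 209.68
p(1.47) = 406.88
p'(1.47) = -664.71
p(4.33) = -2453.10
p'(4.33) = -988.46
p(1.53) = 366.26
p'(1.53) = -689.19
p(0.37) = 868.94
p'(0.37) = -162.43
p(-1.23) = 529.82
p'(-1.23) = 558.47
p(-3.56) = -1379.67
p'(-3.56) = 850.83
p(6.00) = -3328.00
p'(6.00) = 160.00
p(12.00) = 42560.00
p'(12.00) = 20176.00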